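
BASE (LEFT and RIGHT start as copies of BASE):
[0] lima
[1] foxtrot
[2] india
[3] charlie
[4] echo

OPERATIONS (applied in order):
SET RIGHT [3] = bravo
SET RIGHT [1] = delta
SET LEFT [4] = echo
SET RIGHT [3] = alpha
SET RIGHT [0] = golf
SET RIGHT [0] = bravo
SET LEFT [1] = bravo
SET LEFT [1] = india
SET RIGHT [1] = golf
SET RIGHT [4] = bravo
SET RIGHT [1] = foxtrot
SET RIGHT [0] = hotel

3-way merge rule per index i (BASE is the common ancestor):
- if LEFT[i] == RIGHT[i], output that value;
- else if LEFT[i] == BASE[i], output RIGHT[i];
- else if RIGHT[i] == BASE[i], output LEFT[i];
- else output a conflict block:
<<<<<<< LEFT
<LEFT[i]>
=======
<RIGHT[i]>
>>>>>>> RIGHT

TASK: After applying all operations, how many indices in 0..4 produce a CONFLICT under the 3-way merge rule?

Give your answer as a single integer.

Final LEFT:  [lima, india, india, charlie, echo]
Final RIGHT: [hotel, foxtrot, india, alpha, bravo]
i=0: L=lima=BASE, R=hotel -> take RIGHT -> hotel
i=1: L=india, R=foxtrot=BASE -> take LEFT -> india
i=2: L=india R=india -> agree -> india
i=3: L=charlie=BASE, R=alpha -> take RIGHT -> alpha
i=4: L=echo=BASE, R=bravo -> take RIGHT -> bravo
Conflict count: 0

Answer: 0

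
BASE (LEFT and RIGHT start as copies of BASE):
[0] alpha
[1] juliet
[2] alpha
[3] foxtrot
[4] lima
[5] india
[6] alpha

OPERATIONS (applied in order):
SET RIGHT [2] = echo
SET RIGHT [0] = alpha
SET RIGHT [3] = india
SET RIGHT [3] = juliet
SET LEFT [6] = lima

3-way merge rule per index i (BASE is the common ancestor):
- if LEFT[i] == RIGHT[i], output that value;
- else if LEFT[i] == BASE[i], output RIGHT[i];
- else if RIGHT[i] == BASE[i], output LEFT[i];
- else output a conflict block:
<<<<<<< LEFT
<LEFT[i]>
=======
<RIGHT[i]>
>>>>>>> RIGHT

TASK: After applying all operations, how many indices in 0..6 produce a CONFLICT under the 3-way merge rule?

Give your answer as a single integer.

Answer: 0

Derivation:
Final LEFT:  [alpha, juliet, alpha, foxtrot, lima, india, lima]
Final RIGHT: [alpha, juliet, echo, juliet, lima, india, alpha]
i=0: L=alpha R=alpha -> agree -> alpha
i=1: L=juliet R=juliet -> agree -> juliet
i=2: L=alpha=BASE, R=echo -> take RIGHT -> echo
i=3: L=foxtrot=BASE, R=juliet -> take RIGHT -> juliet
i=4: L=lima R=lima -> agree -> lima
i=5: L=india R=india -> agree -> india
i=6: L=lima, R=alpha=BASE -> take LEFT -> lima
Conflict count: 0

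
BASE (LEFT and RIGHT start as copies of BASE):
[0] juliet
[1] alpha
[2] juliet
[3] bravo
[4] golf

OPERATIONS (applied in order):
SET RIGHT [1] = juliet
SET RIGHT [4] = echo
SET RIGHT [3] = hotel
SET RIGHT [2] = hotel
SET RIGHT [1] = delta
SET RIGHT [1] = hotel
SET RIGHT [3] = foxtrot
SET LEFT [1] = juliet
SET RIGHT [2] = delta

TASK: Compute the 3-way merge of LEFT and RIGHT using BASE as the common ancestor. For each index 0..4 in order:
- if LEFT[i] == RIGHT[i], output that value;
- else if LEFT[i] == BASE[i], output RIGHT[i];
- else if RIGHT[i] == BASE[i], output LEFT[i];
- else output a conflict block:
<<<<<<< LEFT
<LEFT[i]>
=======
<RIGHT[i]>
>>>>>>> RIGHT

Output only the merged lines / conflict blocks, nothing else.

Answer: juliet
<<<<<<< LEFT
juliet
=======
hotel
>>>>>>> RIGHT
delta
foxtrot
echo

Derivation:
Final LEFT:  [juliet, juliet, juliet, bravo, golf]
Final RIGHT: [juliet, hotel, delta, foxtrot, echo]
i=0: L=juliet R=juliet -> agree -> juliet
i=1: BASE=alpha L=juliet R=hotel all differ -> CONFLICT
i=2: L=juliet=BASE, R=delta -> take RIGHT -> delta
i=3: L=bravo=BASE, R=foxtrot -> take RIGHT -> foxtrot
i=4: L=golf=BASE, R=echo -> take RIGHT -> echo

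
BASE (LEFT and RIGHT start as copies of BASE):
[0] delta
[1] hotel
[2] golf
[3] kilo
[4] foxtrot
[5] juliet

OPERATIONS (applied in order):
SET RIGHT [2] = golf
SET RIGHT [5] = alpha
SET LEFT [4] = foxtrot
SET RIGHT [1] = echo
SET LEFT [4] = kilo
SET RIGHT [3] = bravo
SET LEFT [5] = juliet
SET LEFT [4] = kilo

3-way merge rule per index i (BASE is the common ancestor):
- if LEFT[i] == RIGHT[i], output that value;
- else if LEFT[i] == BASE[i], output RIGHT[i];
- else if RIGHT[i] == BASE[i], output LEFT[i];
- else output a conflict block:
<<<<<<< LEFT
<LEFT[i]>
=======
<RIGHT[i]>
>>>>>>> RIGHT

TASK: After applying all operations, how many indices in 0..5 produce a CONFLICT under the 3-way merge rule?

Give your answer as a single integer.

Answer: 0

Derivation:
Final LEFT:  [delta, hotel, golf, kilo, kilo, juliet]
Final RIGHT: [delta, echo, golf, bravo, foxtrot, alpha]
i=0: L=delta R=delta -> agree -> delta
i=1: L=hotel=BASE, R=echo -> take RIGHT -> echo
i=2: L=golf R=golf -> agree -> golf
i=3: L=kilo=BASE, R=bravo -> take RIGHT -> bravo
i=4: L=kilo, R=foxtrot=BASE -> take LEFT -> kilo
i=5: L=juliet=BASE, R=alpha -> take RIGHT -> alpha
Conflict count: 0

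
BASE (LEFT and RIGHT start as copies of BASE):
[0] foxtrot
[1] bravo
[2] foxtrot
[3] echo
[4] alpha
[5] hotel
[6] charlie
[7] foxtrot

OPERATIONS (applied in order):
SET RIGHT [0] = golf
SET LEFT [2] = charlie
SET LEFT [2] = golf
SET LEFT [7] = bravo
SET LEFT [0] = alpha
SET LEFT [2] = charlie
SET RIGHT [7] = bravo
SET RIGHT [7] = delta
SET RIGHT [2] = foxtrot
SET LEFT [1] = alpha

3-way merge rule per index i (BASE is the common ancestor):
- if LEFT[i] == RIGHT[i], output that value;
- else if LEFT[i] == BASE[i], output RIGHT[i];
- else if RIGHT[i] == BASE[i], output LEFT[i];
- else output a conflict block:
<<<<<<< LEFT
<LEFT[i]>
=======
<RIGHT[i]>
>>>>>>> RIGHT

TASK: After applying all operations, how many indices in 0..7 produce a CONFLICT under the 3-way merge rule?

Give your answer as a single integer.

Final LEFT:  [alpha, alpha, charlie, echo, alpha, hotel, charlie, bravo]
Final RIGHT: [golf, bravo, foxtrot, echo, alpha, hotel, charlie, delta]
i=0: BASE=foxtrot L=alpha R=golf all differ -> CONFLICT
i=1: L=alpha, R=bravo=BASE -> take LEFT -> alpha
i=2: L=charlie, R=foxtrot=BASE -> take LEFT -> charlie
i=3: L=echo R=echo -> agree -> echo
i=4: L=alpha R=alpha -> agree -> alpha
i=5: L=hotel R=hotel -> agree -> hotel
i=6: L=charlie R=charlie -> agree -> charlie
i=7: BASE=foxtrot L=bravo R=delta all differ -> CONFLICT
Conflict count: 2

Answer: 2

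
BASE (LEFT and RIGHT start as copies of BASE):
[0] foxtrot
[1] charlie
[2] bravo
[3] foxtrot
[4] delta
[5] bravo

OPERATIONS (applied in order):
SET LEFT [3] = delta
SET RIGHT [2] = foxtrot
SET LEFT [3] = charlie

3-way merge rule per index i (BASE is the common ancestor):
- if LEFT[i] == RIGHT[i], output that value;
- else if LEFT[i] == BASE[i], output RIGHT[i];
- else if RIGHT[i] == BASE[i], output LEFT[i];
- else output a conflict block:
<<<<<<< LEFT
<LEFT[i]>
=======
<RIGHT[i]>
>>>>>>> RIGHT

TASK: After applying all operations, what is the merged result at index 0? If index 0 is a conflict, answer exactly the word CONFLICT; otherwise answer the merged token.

Answer: foxtrot

Derivation:
Final LEFT:  [foxtrot, charlie, bravo, charlie, delta, bravo]
Final RIGHT: [foxtrot, charlie, foxtrot, foxtrot, delta, bravo]
i=0: L=foxtrot R=foxtrot -> agree -> foxtrot
i=1: L=charlie R=charlie -> agree -> charlie
i=2: L=bravo=BASE, R=foxtrot -> take RIGHT -> foxtrot
i=3: L=charlie, R=foxtrot=BASE -> take LEFT -> charlie
i=4: L=delta R=delta -> agree -> delta
i=5: L=bravo R=bravo -> agree -> bravo
Index 0 -> foxtrot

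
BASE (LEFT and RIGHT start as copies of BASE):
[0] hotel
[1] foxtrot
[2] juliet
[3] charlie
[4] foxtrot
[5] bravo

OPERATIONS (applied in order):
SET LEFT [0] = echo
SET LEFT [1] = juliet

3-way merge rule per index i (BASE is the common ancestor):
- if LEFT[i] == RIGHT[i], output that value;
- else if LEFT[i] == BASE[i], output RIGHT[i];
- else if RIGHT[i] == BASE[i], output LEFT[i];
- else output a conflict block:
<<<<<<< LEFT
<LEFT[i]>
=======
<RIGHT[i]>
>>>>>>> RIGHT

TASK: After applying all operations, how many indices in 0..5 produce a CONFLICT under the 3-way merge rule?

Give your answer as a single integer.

Answer: 0

Derivation:
Final LEFT:  [echo, juliet, juliet, charlie, foxtrot, bravo]
Final RIGHT: [hotel, foxtrot, juliet, charlie, foxtrot, bravo]
i=0: L=echo, R=hotel=BASE -> take LEFT -> echo
i=1: L=juliet, R=foxtrot=BASE -> take LEFT -> juliet
i=2: L=juliet R=juliet -> agree -> juliet
i=3: L=charlie R=charlie -> agree -> charlie
i=4: L=foxtrot R=foxtrot -> agree -> foxtrot
i=5: L=bravo R=bravo -> agree -> bravo
Conflict count: 0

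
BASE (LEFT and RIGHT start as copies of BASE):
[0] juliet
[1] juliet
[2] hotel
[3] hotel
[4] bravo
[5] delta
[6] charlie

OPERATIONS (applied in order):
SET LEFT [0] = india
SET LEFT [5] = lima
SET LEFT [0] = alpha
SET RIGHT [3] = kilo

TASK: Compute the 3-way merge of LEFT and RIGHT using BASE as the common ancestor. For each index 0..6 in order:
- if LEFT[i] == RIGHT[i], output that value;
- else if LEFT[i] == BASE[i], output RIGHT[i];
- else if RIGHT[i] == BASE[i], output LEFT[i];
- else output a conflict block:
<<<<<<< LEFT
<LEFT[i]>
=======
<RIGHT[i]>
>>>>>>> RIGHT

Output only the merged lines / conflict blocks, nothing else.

Final LEFT:  [alpha, juliet, hotel, hotel, bravo, lima, charlie]
Final RIGHT: [juliet, juliet, hotel, kilo, bravo, delta, charlie]
i=0: L=alpha, R=juliet=BASE -> take LEFT -> alpha
i=1: L=juliet R=juliet -> agree -> juliet
i=2: L=hotel R=hotel -> agree -> hotel
i=3: L=hotel=BASE, R=kilo -> take RIGHT -> kilo
i=4: L=bravo R=bravo -> agree -> bravo
i=5: L=lima, R=delta=BASE -> take LEFT -> lima
i=6: L=charlie R=charlie -> agree -> charlie

Answer: alpha
juliet
hotel
kilo
bravo
lima
charlie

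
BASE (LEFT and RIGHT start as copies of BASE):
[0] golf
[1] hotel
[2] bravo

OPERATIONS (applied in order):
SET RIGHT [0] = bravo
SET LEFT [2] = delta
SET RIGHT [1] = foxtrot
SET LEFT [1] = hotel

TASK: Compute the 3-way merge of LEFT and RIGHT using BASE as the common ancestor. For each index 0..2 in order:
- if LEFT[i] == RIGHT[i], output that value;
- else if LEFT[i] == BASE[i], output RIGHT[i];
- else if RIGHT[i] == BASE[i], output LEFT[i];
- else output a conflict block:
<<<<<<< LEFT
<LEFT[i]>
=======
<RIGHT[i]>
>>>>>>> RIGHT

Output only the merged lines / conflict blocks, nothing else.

Answer: bravo
foxtrot
delta

Derivation:
Final LEFT:  [golf, hotel, delta]
Final RIGHT: [bravo, foxtrot, bravo]
i=0: L=golf=BASE, R=bravo -> take RIGHT -> bravo
i=1: L=hotel=BASE, R=foxtrot -> take RIGHT -> foxtrot
i=2: L=delta, R=bravo=BASE -> take LEFT -> delta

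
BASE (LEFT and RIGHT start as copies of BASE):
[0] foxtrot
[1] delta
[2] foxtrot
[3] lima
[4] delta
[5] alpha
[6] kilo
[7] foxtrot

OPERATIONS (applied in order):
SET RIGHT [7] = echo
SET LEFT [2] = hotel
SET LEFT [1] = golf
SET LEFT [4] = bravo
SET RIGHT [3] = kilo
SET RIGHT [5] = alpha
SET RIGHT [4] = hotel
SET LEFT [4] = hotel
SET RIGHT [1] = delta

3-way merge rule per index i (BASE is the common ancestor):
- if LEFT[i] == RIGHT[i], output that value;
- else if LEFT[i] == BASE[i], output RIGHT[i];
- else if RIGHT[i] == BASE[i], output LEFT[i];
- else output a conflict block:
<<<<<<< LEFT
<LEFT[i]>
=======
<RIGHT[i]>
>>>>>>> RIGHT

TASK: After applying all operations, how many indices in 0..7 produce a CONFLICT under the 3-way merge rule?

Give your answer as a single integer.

Answer: 0

Derivation:
Final LEFT:  [foxtrot, golf, hotel, lima, hotel, alpha, kilo, foxtrot]
Final RIGHT: [foxtrot, delta, foxtrot, kilo, hotel, alpha, kilo, echo]
i=0: L=foxtrot R=foxtrot -> agree -> foxtrot
i=1: L=golf, R=delta=BASE -> take LEFT -> golf
i=2: L=hotel, R=foxtrot=BASE -> take LEFT -> hotel
i=3: L=lima=BASE, R=kilo -> take RIGHT -> kilo
i=4: L=hotel R=hotel -> agree -> hotel
i=5: L=alpha R=alpha -> agree -> alpha
i=6: L=kilo R=kilo -> agree -> kilo
i=7: L=foxtrot=BASE, R=echo -> take RIGHT -> echo
Conflict count: 0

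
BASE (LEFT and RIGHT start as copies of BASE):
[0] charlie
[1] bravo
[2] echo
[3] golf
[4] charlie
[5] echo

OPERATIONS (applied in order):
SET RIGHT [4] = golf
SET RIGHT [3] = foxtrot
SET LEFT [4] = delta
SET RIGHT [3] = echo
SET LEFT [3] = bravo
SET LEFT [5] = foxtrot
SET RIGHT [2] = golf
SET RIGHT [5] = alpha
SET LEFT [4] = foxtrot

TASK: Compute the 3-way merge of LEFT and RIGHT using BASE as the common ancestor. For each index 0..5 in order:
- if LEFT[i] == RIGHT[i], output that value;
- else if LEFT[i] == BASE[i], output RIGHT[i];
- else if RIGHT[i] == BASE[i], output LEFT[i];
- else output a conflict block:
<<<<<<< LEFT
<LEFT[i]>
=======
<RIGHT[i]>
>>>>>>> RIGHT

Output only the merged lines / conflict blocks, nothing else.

Final LEFT:  [charlie, bravo, echo, bravo, foxtrot, foxtrot]
Final RIGHT: [charlie, bravo, golf, echo, golf, alpha]
i=0: L=charlie R=charlie -> agree -> charlie
i=1: L=bravo R=bravo -> agree -> bravo
i=2: L=echo=BASE, R=golf -> take RIGHT -> golf
i=3: BASE=golf L=bravo R=echo all differ -> CONFLICT
i=4: BASE=charlie L=foxtrot R=golf all differ -> CONFLICT
i=5: BASE=echo L=foxtrot R=alpha all differ -> CONFLICT

Answer: charlie
bravo
golf
<<<<<<< LEFT
bravo
=======
echo
>>>>>>> RIGHT
<<<<<<< LEFT
foxtrot
=======
golf
>>>>>>> RIGHT
<<<<<<< LEFT
foxtrot
=======
alpha
>>>>>>> RIGHT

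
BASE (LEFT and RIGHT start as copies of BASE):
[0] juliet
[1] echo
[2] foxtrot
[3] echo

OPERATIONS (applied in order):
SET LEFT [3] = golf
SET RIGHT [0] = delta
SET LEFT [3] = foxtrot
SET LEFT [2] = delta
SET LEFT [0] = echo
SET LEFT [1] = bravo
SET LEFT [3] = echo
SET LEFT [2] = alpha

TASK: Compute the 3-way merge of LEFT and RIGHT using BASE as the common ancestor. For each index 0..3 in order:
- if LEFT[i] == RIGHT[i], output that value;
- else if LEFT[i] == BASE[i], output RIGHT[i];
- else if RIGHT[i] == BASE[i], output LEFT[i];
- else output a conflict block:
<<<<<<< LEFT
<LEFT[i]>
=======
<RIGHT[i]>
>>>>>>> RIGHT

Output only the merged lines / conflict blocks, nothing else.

Answer: <<<<<<< LEFT
echo
=======
delta
>>>>>>> RIGHT
bravo
alpha
echo

Derivation:
Final LEFT:  [echo, bravo, alpha, echo]
Final RIGHT: [delta, echo, foxtrot, echo]
i=0: BASE=juliet L=echo R=delta all differ -> CONFLICT
i=1: L=bravo, R=echo=BASE -> take LEFT -> bravo
i=2: L=alpha, R=foxtrot=BASE -> take LEFT -> alpha
i=3: L=echo R=echo -> agree -> echo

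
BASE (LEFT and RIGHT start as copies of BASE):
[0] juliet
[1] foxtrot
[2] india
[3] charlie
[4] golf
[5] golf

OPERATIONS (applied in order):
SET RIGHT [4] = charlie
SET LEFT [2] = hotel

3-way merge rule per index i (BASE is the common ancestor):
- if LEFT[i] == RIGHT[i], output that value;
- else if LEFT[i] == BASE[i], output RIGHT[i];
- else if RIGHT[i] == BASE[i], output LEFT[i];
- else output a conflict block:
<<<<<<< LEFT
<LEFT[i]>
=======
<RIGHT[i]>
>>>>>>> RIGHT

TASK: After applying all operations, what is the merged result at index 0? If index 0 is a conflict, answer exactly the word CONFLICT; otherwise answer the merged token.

Final LEFT:  [juliet, foxtrot, hotel, charlie, golf, golf]
Final RIGHT: [juliet, foxtrot, india, charlie, charlie, golf]
i=0: L=juliet R=juliet -> agree -> juliet
i=1: L=foxtrot R=foxtrot -> agree -> foxtrot
i=2: L=hotel, R=india=BASE -> take LEFT -> hotel
i=3: L=charlie R=charlie -> agree -> charlie
i=4: L=golf=BASE, R=charlie -> take RIGHT -> charlie
i=5: L=golf R=golf -> agree -> golf
Index 0 -> juliet

Answer: juliet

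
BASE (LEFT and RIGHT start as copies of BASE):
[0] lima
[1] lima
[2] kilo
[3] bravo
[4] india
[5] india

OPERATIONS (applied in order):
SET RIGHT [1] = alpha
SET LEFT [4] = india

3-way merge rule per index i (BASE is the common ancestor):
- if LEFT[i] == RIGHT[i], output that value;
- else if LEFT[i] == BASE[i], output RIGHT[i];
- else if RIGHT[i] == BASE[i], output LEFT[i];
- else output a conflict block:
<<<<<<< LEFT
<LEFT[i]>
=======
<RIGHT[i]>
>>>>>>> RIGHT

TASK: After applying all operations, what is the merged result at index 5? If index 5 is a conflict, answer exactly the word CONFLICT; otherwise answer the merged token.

Final LEFT:  [lima, lima, kilo, bravo, india, india]
Final RIGHT: [lima, alpha, kilo, bravo, india, india]
i=0: L=lima R=lima -> agree -> lima
i=1: L=lima=BASE, R=alpha -> take RIGHT -> alpha
i=2: L=kilo R=kilo -> agree -> kilo
i=3: L=bravo R=bravo -> agree -> bravo
i=4: L=india R=india -> agree -> india
i=5: L=india R=india -> agree -> india
Index 5 -> india

Answer: india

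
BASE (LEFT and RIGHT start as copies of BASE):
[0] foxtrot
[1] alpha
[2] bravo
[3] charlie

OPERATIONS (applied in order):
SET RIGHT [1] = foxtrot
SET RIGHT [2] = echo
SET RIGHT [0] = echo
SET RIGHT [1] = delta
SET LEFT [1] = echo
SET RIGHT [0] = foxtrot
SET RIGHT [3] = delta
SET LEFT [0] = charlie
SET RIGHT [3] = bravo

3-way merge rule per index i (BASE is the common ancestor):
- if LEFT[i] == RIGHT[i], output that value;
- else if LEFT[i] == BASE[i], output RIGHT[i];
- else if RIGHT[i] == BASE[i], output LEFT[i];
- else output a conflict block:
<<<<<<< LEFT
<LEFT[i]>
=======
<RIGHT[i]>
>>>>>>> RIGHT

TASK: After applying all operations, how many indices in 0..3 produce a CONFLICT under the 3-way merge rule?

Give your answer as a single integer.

Final LEFT:  [charlie, echo, bravo, charlie]
Final RIGHT: [foxtrot, delta, echo, bravo]
i=0: L=charlie, R=foxtrot=BASE -> take LEFT -> charlie
i=1: BASE=alpha L=echo R=delta all differ -> CONFLICT
i=2: L=bravo=BASE, R=echo -> take RIGHT -> echo
i=3: L=charlie=BASE, R=bravo -> take RIGHT -> bravo
Conflict count: 1

Answer: 1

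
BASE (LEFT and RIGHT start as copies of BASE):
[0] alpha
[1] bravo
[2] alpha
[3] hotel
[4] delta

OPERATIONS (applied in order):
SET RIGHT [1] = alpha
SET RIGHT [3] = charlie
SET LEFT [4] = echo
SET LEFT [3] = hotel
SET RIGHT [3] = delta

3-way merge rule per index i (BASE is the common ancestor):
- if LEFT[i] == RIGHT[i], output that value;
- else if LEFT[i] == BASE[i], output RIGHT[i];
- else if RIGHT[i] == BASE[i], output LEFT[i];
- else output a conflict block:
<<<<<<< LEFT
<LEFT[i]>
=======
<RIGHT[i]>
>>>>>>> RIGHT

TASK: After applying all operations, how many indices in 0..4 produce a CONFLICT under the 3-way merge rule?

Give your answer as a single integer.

Answer: 0

Derivation:
Final LEFT:  [alpha, bravo, alpha, hotel, echo]
Final RIGHT: [alpha, alpha, alpha, delta, delta]
i=0: L=alpha R=alpha -> agree -> alpha
i=1: L=bravo=BASE, R=alpha -> take RIGHT -> alpha
i=2: L=alpha R=alpha -> agree -> alpha
i=3: L=hotel=BASE, R=delta -> take RIGHT -> delta
i=4: L=echo, R=delta=BASE -> take LEFT -> echo
Conflict count: 0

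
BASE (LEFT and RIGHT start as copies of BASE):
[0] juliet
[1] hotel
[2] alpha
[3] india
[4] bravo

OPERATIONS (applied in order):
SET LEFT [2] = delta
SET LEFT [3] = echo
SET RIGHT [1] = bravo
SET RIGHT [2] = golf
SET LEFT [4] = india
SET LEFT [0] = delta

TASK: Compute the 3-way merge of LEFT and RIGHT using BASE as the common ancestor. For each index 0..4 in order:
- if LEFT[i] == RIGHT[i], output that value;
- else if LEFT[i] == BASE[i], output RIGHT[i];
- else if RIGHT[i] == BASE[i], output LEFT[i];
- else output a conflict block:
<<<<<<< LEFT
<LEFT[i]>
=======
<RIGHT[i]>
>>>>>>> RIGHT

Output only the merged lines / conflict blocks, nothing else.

Final LEFT:  [delta, hotel, delta, echo, india]
Final RIGHT: [juliet, bravo, golf, india, bravo]
i=0: L=delta, R=juliet=BASE -> take LEFT -> delta
i=1: L=hotel=BASE, R=bravo -> take RIGHT -> bravo
i=2: BASE=alpha L=delta R=golf all differ -> CONFLICT
i=3: L=echo, R=india=BASE -> take LEFT -> echo
i=4: L=india, R=bravo=BASE -> take LEFT -> india

Answer: delta
bravo
<<<<<<< LEFT
delta
=======
golf
>>>>>>> RIGHT
echo
india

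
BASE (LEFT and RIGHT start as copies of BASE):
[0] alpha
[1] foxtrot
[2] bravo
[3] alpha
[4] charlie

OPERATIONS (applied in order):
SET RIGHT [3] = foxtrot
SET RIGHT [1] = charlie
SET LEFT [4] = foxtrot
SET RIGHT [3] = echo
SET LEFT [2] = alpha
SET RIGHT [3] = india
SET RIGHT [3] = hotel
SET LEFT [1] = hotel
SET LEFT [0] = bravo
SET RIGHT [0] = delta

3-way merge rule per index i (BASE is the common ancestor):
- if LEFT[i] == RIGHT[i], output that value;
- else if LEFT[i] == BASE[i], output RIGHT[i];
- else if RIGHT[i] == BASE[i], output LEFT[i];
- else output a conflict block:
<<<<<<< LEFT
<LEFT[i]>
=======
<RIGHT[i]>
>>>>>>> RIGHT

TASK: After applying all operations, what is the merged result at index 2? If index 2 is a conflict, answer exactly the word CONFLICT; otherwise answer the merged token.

Final LEFT:  [bravo, hotel, alpha, alpha, foxtrot]
Final RIGHT: [delta, charlie, bravo, hotel, charlie]
i=0: BASE=alpha L=bravo R=delta all differ -> CONFLICT
i=1: BASE=foxtrot L=hotel R=charlie all differ -> CONFLICT
i=2: L=alpha, R=bravo=BASE -> take LEFT -> alpha
i=3: L=alpha=BASE, R=hotel -> take RIGHT -> hotel
i=4: L=foxtrot, R=charlie=BASE -> take LEFT -> foxtrot
Index 2 -> alpha

Answer: alpha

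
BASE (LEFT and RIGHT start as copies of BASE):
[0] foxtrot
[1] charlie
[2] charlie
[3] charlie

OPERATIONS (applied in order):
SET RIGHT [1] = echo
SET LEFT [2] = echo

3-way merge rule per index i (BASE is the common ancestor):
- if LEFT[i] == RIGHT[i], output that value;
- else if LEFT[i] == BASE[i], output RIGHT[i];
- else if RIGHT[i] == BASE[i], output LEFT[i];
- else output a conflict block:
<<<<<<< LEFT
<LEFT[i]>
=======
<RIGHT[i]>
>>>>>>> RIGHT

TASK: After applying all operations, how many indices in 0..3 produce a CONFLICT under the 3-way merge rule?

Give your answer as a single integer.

Final LEFT:  [foxtrot, charlie, echo, charlie]
Final RIGHT: [foxtrot, echo, charlie, charlie]
i=0: L=foxtrot R=foxtrot -> agree -> foxtrot
i=1: L=charlie=BASE, R=echo -> take RIGHT -> echo
i=2: L=echo, R=charlie=BASE -> take LEFT -> echo
i=3: L=charlie R=charlie -> agree -> charlie
Conflict count: 0

Answer: 0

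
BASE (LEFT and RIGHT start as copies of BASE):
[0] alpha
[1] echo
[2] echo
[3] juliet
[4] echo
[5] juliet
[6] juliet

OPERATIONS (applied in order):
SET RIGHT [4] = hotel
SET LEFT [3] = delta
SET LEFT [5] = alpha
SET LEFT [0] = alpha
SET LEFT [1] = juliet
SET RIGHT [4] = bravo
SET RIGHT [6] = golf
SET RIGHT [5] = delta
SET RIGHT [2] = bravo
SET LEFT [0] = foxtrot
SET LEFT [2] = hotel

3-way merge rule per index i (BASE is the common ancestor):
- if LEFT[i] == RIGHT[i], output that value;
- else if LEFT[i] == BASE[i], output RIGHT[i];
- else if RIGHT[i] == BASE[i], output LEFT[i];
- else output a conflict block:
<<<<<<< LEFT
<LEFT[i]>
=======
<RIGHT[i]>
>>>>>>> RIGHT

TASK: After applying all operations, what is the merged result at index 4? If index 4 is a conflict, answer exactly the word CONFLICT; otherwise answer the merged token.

Final LEFT:  [foxtrot, juliet, hotel, delta, echo, alpha, juliet]
Final RIGHT: [alpha, echo, bravo, juliet, bravo, delta, golf]
i=0: L=foxtrot, R=alpha=BASE -> take LEFT -> foxtrot
i=1: L=juliet, R=echo=BASE -> take LEFT -> juliet
i=2: BASE=echo L=hotel R=bravo all differ -> CONFLICT
i=3: L=delta, R=juliet=BASE -> take LEFT -> delta
i=4: L=echo=BASE, R=bravo -> take RIGHT -> bravo
i=5: BASE=juliet L=alpha R=delta all differ -> CONFLICT
i=6: L=juliet=BASE, R=golf -> take RIGHT -> golf
Index 4 -> bravo

Answer: bravo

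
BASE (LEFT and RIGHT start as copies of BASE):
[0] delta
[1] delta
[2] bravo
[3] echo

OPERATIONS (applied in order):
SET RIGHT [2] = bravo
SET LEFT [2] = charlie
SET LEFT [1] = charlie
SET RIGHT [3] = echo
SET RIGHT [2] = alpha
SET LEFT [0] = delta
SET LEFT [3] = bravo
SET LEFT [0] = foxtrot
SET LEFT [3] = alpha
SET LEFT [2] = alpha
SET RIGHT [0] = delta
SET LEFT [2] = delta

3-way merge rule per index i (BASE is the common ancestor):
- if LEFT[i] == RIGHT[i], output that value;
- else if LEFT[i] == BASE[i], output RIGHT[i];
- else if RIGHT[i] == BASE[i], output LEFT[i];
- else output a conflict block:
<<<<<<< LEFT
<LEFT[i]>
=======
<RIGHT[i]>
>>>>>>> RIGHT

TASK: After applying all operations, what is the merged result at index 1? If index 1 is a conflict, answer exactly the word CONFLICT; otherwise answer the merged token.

Answer: charlie

Derivation:
Final LEFT:  [foxtrot, charlie, delta, alpha]
Final RIGHT: [delta, delta, alpha, echo]
i=0: L=foxtrot, R=delta=BASE -> take LEFT -> foxtrot
i=1: L=charlie, R=delta=BASE -> take LEFT -> charlie
i=2: BASE=bravo L=delta R=alpha all differ -> CONFLICT
i=3: L=alpha, R=echo=BASE -> take LEFT -> alpha
Index 1 -> charlie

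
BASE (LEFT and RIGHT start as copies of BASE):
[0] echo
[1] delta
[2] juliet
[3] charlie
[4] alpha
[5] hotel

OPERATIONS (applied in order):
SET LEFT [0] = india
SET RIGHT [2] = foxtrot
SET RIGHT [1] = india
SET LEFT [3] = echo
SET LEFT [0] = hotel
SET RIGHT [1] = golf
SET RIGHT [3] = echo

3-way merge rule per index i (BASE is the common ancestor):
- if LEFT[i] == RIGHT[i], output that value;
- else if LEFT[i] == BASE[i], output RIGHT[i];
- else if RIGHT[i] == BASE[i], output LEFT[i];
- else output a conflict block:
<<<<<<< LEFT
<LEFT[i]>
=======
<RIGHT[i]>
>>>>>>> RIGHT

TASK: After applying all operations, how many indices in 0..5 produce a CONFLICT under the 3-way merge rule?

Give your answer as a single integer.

Final LEFT:  [hotel, delta, juliet, echo, alpha, hotel]
Final RIGHT: [echo, golf, foxtrot, echo, alpha, hotel]
i=0: L=hotel, R=echo=BASE -> take LEFT -> hotel
i=1: L=delta=BASE, R=golf -> take RIGHT -> golf
i=2: L=juliet=BASE, R=foxtrot -> take RIGHT -> foxtrot
i=3: L=echo R=echo -> agree -> echo
i=4: L=alpha R=alpha -> agree -> alpha
i=5: L=hotel R=hotel -> agree -> hotel
Conflict count: 0

Answer: 0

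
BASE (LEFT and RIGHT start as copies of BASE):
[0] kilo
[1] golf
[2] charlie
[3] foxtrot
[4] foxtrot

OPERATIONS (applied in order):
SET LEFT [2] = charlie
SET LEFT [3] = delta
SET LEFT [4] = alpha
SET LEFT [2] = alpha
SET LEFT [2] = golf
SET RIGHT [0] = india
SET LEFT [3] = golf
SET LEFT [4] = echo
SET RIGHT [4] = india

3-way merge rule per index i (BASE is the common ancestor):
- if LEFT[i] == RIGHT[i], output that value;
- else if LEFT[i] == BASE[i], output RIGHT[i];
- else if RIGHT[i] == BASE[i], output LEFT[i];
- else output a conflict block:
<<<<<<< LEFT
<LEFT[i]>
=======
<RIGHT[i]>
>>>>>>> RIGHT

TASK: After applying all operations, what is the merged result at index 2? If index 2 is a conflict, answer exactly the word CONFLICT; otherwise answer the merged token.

Answer: golf

Derivation:
Final LEFT:  [kilo, golf, golf, golf, echo]
Final RIGHT: [india, golf, charlie, foxtrot, india]
i=0: L=kilo=BASE, R=india -> take RIGHT -> india
i=1: L=golf R=golf -> agree -> golf
i=2: L=golf, R=charlie=BASE -> take LEFT -> golf
i=3: L=golf, R=foxtrot=BASE -> take LEFT -> golf
i=4: BASE=foxtrot L=echo R=india all differ -> CONFLICT
Index 2 -> golf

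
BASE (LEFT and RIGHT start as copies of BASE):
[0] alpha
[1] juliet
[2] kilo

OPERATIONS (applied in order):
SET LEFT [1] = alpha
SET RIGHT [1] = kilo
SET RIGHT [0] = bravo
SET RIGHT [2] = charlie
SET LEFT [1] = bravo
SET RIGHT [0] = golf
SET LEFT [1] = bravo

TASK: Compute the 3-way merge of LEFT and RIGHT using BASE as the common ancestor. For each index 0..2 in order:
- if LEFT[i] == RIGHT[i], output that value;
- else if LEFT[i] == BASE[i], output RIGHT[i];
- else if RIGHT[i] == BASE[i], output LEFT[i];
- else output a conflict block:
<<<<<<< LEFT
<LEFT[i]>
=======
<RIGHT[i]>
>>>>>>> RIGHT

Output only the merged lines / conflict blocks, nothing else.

Answer: golf
<<<<<<< LEFT
bravo
=======
kilo
>>>>>>> RIGHT
charlie

Derivation:
Final LEFT:  [alpha, bravo, kilo]
Final RIGHT: [golf, kilo, charlie]
i=0: L=alpha=BASE, R=golf -> take RIGHT -> golf
i=1: BASE=juliet L=bravo R=kilo all differ -> CONFLICT
i=2: L=kilo=BASE, R=charlie -> take RIGHT -> charlie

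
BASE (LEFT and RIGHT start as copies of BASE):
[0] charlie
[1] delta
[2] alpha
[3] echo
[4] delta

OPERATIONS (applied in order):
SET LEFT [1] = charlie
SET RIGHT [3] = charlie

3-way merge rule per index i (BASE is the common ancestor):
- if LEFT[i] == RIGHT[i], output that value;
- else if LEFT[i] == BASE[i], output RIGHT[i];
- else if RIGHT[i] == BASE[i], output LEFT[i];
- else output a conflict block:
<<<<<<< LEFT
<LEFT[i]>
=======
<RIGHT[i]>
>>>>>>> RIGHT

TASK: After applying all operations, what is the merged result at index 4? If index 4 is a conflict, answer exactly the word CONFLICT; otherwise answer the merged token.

Final LEFT:  [charlie, charlie, alpha, echo, delta]
Final RIGHT: [charlie, delta, alpha, charlie, delta]
i=0: L=charlie R=charlie -> agree -> charlie
i=1: L=charlie, R=delta=BASE -> take LEFT -> charlie
i=2: L=alpha R=alpha -> agree -> alpha
i=3: L=echo=BASE, R=charlie -> take RIGHT -> charlie
i=4: L=delta R=delta -> agree -> delta
Index 4 -> delta

Answer: delta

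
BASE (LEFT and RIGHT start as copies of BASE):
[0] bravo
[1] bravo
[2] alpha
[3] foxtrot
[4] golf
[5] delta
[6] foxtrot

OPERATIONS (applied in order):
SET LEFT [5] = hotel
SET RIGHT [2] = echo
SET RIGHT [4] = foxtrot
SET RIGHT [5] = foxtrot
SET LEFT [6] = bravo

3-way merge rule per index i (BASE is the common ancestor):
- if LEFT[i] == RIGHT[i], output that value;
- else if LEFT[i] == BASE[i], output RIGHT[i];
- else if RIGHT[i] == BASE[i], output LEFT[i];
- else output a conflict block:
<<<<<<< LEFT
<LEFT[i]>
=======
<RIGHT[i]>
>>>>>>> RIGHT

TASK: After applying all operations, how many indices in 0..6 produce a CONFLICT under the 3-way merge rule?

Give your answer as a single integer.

Answer: 1

Derivation:
Final LEFT:  [bravo, bravo, alpha, foxtrot, golf, hotel, bravo]
Final RIGHT: [bravo, bravo, echo, foxtrot, foxtrot, foxtrot, foxtrot]
i=0: L=bravo R=bravo -> agree -> bravo
i=1: L=bravo R=bravo -> agree -> bravo
i=2: L=alpha=BASE, R=echo -> take RIGHT -> echo
i=3: L=foxtrot R=foxtrot -> agree -> foxtrot
i=4: L=golf=BASE, R=foxtrot -> take RIGHT -> foxtrot
i=5: BASE=delta L=hotel R=foxtrot all differ -> CONFLICT
i=6: L=bravo, R=foxtrot=BASE -> take LEFT -> bravo
Conflict count: 1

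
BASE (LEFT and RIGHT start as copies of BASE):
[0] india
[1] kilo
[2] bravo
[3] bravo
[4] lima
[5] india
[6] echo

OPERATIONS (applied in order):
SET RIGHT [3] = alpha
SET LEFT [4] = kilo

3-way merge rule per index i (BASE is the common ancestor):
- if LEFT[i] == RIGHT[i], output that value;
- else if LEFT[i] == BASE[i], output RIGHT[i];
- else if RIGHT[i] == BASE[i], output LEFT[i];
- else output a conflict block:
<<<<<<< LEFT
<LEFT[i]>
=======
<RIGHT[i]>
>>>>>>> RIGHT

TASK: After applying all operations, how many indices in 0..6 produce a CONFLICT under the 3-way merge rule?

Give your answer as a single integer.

Answer: 0

Derivation:
Final LEFT:  [india, kilo, bravo, bravo, kilo, india, echo]
Final RIGHT: [india, kilo, bravo, alpha, lima, india, echo]
i=0: L=india R=india -> agree -> india
i=1: L=kilo R=kilo -> agree -> kilo
i=2: L=bravo R=bravo -> agree -> bravo
i=3: L=bravo=BASE, R=alpha -> take RIGHT -> alpha
i=4: L=kilo, R=lima=BASE -> take LEFT -> kilo
i=5: L=india R=india -> agree -> india
i=6: L=echo R=echo -> agree -> echo
Conflict count: 0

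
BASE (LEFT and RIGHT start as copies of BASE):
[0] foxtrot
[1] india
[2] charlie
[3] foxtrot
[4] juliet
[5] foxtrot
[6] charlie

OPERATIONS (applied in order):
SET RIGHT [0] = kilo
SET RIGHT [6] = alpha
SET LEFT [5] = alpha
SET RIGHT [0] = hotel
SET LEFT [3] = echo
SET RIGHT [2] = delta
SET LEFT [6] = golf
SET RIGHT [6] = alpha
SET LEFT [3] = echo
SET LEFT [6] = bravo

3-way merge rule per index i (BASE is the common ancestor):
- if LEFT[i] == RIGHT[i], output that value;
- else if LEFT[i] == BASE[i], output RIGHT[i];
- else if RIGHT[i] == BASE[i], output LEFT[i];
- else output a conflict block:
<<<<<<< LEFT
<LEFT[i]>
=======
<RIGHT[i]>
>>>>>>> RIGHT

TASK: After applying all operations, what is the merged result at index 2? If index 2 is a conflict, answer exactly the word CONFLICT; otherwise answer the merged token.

Final LEFT:  [foxtrot, india, charlie, echo, juliet, alpha, bravo]
Final RIGHT: [hotel, india, delta, foxtrot, juliet, foxtrot, alpha]
i=0: L=foxtrot=BASE, R=hotel -> take RIGHT -> hotel
i=1: L=india R=india -> agree -> india
i=2: L=charlie=BASE, R=delta -> take RIGHT -> delta
i=3: L=echo, R=foxtrot=BASE -> take LEFT -> echo
i=4: L=juliet R=juliet -> agree -> juliet
i=5: L=alpha, R=foxtrot=BASE -> take LEFT -> alpha
i=6: BASE=charlie L=bravo R=alpha all differ -> CONFLICT
Index 2 -> delta

Answer: delta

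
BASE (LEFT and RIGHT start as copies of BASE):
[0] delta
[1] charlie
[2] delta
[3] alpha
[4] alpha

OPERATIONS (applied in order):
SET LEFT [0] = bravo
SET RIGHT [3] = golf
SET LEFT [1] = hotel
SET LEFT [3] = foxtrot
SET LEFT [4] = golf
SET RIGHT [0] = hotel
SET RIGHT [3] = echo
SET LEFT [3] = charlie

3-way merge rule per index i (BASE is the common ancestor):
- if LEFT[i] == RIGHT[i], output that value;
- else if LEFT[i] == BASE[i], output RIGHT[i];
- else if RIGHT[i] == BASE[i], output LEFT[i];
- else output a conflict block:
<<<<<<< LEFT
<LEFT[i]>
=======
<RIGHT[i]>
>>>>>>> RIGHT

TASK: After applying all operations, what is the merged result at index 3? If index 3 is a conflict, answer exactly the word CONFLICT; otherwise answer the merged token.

Answer: CONFLICT

Derivation:
Final LEFT:  [bravo, hotel, delta, charlie, golf]
Final RIGHT: [hotel, charlie, delta, echo, alpha]
i=0: BASE=delta L=bravo R=hotel all differ -> CONFLICT
i=1: L=hotel, R=charlie=BASE -> take LEFT -> hotel
i=2: L=delta R=delta -> agree -> delta
i=3: BASE=alpha L=charlie R=echo all differ -> CONFLICT
i=4: L=golf, R=alpha=BASE -> take LEFT -> golf
Index 3 -> CONFLICT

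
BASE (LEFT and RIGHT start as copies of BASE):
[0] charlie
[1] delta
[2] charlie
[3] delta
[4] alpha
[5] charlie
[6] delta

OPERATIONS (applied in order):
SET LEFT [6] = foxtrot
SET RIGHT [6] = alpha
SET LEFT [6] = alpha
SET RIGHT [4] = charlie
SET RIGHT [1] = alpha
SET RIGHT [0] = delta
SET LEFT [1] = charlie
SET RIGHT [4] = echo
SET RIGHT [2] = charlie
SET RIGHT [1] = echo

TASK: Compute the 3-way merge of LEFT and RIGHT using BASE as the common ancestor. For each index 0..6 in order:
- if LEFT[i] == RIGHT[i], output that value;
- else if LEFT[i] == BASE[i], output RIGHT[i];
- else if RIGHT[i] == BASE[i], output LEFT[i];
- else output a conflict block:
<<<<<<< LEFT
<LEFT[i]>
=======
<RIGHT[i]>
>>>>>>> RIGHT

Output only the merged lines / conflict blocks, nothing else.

Final LEFT:  [charlie, charlie, charlie, delta, alpha, charlie, alpha]
Final RIGHT: [delta, echo, charlie, delta, echo, charlie, alpha]
i=0: L=charlie=BASE, R=delta -> take RIGHT -> delta
i=1: BASE=delta L=charlie R=echo all differ -> CONFLICT
i=2: L=charlie R=charlie -> agree -> charlie
i=3: L=delta R=delta -> agree -> delta
i=4: L=alpha=BASE, R=echo -> take RIGHT -> echo
i=5: L=charlie R=charlie -> agree -> charlie
i=6: L=alpha R=alpha -> agree -> alpha

Answer: delta
<<<<<<< LEFT
charlie
=======
echo
>>>>>>> RIGHT
charlie
delta
echo
charlie
alpha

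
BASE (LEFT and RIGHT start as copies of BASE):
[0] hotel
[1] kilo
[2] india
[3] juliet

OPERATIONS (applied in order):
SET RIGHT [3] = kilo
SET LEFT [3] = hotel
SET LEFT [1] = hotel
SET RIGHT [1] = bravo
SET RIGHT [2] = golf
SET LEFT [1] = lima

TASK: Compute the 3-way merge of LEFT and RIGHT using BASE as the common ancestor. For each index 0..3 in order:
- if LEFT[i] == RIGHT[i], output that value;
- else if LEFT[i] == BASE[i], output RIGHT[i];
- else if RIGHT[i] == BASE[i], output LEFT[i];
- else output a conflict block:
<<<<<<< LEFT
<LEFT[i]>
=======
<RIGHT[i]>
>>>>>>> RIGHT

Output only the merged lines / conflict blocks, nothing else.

Answer: hotel
<<<<<<< LEFT
lima
=======
bravo
>>>>>>> RIGHT
golf
<<<<<<< LEFT
hotel
=======
kilo
>>>>>>> RIGHT

Derivation:
Final LEFT:  [hotel, lima, india, hotel]
Final RIGHT: [hotel, bravo, golf, kilo]
i=0: L=hotel R=hotel -> agree -> hotel
i=1: BASE=kilo L=lima R=bravo all differ -> CONFLICT
i=2: L=india=BASE, R=golf -> take RIGHT -> golf
i=3: BASE=juliet L=hotel R=kilo all differ -> CONFLICT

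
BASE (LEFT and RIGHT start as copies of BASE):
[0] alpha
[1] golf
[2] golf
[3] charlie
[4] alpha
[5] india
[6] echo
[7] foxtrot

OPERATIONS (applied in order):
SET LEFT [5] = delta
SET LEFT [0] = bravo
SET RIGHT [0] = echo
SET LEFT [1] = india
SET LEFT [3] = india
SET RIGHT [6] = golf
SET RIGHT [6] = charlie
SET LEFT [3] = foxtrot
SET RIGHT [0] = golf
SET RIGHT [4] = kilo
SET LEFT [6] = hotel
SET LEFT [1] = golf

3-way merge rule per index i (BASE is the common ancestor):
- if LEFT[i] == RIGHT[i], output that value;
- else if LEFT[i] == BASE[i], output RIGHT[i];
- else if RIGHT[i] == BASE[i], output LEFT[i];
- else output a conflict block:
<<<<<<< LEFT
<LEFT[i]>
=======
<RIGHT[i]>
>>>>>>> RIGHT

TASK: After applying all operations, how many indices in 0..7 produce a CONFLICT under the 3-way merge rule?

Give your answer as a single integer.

Answer: 2

Derivation:
Final LEFT:  [bravo, golf, golf, foxtrot, alpha, delta, hotel, foxtrot]
Final RIGHT: [golf, golf, golf, charlie, kilo, india, charlie, foxtrot]
i=0: BASE=alpha L=bravo R=golf all differ -> CONFLICT
i=1: L=golf R=golf -> agree -> golf
i=2: L=golf R=golf -> agree -> golf
i=3: L=foxtrot, R=charlie=BASE -> take LEFT -> foxtrot
i=4: L=alpha=BASE, R=kilo -> take RIGHT -> kilo
i=5: L=delta, R=india=BASE -> take LEFT -> delta
i=6: BASE=echo L=hotel R=charlie all differ -> CONFLICT
i=7: L=foxtrot R=foxtrot -> agree -> foxtrot
Conflict count: 2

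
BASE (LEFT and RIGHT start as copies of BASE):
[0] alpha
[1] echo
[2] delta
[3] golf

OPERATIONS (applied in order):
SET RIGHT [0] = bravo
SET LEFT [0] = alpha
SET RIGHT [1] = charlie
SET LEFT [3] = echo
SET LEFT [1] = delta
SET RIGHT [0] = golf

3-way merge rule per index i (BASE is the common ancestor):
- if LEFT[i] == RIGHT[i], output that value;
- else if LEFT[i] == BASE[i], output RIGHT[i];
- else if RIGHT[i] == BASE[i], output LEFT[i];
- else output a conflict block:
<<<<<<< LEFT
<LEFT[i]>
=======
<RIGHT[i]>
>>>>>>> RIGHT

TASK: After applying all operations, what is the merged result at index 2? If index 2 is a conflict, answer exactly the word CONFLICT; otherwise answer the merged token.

Final LEFT:  [alpha, delta, delta, echo]
Final RIGHT: [golf, charlie, delta, golf]
i=0: L=alpha=BASE, R=golf -> take RIGHT -> golf
i=1: BASE=echo L=delta R=charlie all differ -> CONFLICT
i=2: L=delta R=delta -> agree -> delta
i=3: L=echo, R=golf=BASE -> take LEFT -> echo
Index 2 -> delta

Answer: delta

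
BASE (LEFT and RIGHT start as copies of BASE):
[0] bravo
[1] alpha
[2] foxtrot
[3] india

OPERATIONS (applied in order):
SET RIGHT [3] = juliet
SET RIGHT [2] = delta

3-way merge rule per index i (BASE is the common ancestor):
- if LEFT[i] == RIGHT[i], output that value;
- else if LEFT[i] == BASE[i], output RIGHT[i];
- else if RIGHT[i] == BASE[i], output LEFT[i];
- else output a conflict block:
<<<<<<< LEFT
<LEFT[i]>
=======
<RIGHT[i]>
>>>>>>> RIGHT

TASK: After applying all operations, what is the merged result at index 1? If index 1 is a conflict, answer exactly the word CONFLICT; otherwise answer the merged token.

Final LEFT:  [bravo, alpha, foxtrot, india]
Final RIGHT: [bravo, alpha, delta, juliet]
i=0: L=bravo R=bravo -> agree -> bravo
i=1: L=alpha R=alpha -> agree -> alpha
i=2: L=foxtrot=BASE, R=delta -> take RIGHT -> delta
i=3: L=india=BASE, R=juliet -> take RIGHT -> juliet
Index 1 -> alpha

Answer: alpha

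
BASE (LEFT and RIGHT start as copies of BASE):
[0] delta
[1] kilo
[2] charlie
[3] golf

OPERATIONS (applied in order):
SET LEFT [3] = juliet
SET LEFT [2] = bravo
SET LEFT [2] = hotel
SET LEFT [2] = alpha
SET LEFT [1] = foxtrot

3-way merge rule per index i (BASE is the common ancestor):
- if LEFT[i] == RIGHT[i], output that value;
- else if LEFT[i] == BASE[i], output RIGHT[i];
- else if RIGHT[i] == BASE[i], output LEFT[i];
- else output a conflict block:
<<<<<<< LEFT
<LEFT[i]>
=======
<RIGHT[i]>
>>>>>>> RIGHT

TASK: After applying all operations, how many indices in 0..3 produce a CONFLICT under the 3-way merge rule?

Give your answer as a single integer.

Final LEFT:  [delta, foxtrot, alpha, juliet]
Final RIGHT: [delta, kilo, charlie, golf]
i=0: L=delta R=delta -> agree -> delta
i=1: L=foxtrot, R=kilo=BASE -> take LEFT -> foxtrot
i=2: L=alpha, R=charlie=BASE -> take LEFT -> alpha
i=3: L=juliet, R=golf=BASE -> take LEFT -> juliet
Conflict count: 0

Answer: 0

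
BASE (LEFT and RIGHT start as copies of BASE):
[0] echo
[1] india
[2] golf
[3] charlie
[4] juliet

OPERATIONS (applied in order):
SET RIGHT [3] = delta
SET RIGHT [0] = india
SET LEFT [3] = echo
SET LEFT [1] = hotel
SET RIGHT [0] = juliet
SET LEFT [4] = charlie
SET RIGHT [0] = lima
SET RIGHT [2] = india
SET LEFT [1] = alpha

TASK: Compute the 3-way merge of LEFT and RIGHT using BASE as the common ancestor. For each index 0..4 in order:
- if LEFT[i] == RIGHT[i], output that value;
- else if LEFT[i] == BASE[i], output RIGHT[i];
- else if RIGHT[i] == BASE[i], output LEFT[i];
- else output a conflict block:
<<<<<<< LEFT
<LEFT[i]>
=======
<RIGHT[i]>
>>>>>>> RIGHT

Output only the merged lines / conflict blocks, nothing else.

Final LEFT:  [echo, alpha, golf, echo, charlie]
Final RIGHT: [lima, india, india, delta, juliet]
i=0: L=echo=BASE, R=lima -> take RIGHT -> lima
i=1: L=alpha, R=india=BASE -> take LEFT -> alpha
i=2: L=golf=BASE, R=india -> take RIGHT -> india
i=3: BASE=charlie L=echo R=delta all differ -> CONFLICT
i=4: L=charlie, R=juliet=BASE -> take LEFT -> charlie

Answer: lima
alpha
india
<<<<<<< LEFT
echo
=======
delta
>>>>>>> RIGHT
charlie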